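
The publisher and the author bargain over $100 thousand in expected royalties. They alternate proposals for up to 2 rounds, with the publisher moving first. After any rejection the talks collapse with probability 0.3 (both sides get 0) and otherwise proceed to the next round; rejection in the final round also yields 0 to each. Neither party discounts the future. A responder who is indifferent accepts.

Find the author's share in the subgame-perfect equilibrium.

70

Round 2 (the author proposes): rejection yields 0 for the publisher; the author offers 0 and keeps 100.
Round 1 (the publisher proposes): rejecting gives the author an expected 0.7 × 100 = 70, so the publisher offers 70, keeping 30.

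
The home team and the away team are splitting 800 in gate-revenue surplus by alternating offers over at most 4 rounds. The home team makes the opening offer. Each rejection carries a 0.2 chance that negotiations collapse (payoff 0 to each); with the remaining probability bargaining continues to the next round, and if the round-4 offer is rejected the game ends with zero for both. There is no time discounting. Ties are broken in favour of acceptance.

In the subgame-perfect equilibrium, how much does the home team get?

262.4

Round 4 (the away team proposes): rejection yields 0 for the home team; the away team offers 0 and keeps 800.
Round 3 (the home team proposes): rejecting gives the away team an expected 0.8 × 800 = 640. The home team offers 640 and keeps 800 − 640 = 160.
Round 2 (the away team proposes): rejecting gives the home team an expected 0.8 × 160 = 128; the away team offers that and keeps 672.
Round 1 (the home team proposes): rejecting gives the away team an expected 0.8 × 672 = 537.6. The home team offers 537.6 and keeps 800 − 537.6 = 262.4.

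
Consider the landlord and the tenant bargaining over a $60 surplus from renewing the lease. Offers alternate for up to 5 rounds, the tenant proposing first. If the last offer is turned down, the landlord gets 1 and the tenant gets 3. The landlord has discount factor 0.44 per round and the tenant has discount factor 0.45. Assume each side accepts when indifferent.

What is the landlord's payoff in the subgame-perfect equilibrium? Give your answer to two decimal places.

Round 5 (the tenant proposes): the landlord gets 1 if talks fail, so the tenant offers 1 and keeps 59.
Round 4 (the landlord proposes): the tenant can get 59 next round, worth 0.45 × 59 = 26.55 now. The landlord offers 26.55 and keeps 60 − 26.55 = 33.45.
Round 3 (the tenant proposes): the landlord can get 33.45 next round, worth 0.44 × 33.45 = 14.718 now; the tenant offers that and keeps 45.282.
Round 2 (the landlord proposes): the tenant can get 45.282 next round, worth 0.45 × 45.282 = 20.3769 now; the landlord offers that and keeps 39.6231.
Round 1 (the tenant proposes): the landlord can get 39.6231 next round, worth 0.44 × 39.6231 = 17.434164 now. The tenant offers 17.434164 and keeps 60 − 17.434164 = 42.565836.

17.43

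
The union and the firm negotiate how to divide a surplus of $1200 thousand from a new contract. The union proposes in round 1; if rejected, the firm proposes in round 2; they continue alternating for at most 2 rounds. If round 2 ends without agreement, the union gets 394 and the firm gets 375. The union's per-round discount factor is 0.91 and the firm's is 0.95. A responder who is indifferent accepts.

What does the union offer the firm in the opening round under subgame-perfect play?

765.7

Round 2 (the firm proposes): the union gets 394 if talks fail, so the firm offers 394 and keeps 806.
Round 1 (the union proposes): the firm can get 806 next round, worth 0.95 × 806 = 765.7 now, so the union offers 765.7, keeping 434.3.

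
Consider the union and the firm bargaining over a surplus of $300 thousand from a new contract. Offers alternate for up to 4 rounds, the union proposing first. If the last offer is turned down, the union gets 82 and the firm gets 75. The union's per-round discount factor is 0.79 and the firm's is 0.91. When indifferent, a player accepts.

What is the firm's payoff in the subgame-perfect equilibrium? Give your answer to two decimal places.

199.95

Solve by backward induction from round 4.
Round 4 (the firm proposes): the union gets 82 if talks fail, so the firm offers 82 and keeps 218.
Round 3 (the union proposes): the firm can get 218 next round, worth 0.91 × 218 = 198.38 now; the union offers that and keeps 101.62.
Round 2 (the firm proposes): the union can get 101.62 next round, worth 0.79 × 101.62 = 80.2798 now. The firm offers 80.2798 and keeps 300 − 80.2798 = 219.7202.
Round 1 (the union proposes): the firm can get 219.7202 next round, worth 0.91 × 219.7202 = 199.945382 now, so the union offers 199.945382, keeping 100.054618.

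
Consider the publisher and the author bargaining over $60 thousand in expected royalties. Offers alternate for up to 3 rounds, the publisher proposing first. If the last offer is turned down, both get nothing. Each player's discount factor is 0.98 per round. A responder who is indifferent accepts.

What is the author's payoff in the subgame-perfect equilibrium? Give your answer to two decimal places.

1.18

Round 3 (the publisher proposes): the author will accept anything ≥ 0, so the publisher offers 0 and keeps 60.
Round 2 (the author proposes): the publisher can get 60 next round, worth 0.98 × 60 = 58.8 now; the author offers that and keeps 1.2.
Round 1 (the publisher proposes): the author can get 1.2 next round, worth 0.98 × 1.2 = 1.176 now. The publisher offers 1.176 and keeps 60 − 1.176 = 58.824.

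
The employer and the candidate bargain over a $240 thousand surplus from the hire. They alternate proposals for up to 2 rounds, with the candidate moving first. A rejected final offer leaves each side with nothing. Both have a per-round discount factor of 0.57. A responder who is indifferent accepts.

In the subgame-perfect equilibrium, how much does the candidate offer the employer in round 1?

Round 2 (the employer proposes): rejection yields 0 for the candidate; the employer offers 0 and keeps 240.
Round 1 (the candidate proposes): the employer can get 240 next round, worth 0.57 × 240 = 136.8 now, so the candidate offers 136.8, keeping 103.2.

136.8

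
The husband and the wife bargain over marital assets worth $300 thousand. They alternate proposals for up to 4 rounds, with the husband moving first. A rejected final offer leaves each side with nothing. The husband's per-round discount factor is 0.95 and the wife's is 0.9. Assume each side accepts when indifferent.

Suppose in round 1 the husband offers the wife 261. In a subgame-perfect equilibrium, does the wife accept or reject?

Accept

Round 4 (the wife proposes): rejection yields 0 for the husband; the wife offers 0 and keeps 300.
Round 3 (the husband proposes): the wife can get 300 next round, worth 0.9 × 300 = 270 now; the husband offers that and keeps 30.
Round 2 (the wife proposes): the husband can get 30 next round, worth 0.95 × 30 = 28.5 now. The wife offers 28.5 and keeps 300 − 28.5 = 271.5.
So by rejecting in round 1, the wife gets 271.5 next round, worth 0.9 × 271.5 = 244.35 now.
Offer 261 ≥ 244.35, so the wife accepts.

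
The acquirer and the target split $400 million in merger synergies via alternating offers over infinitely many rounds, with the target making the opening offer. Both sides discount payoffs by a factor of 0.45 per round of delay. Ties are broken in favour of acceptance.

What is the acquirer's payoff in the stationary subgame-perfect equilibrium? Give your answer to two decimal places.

124.14

Let x be the target's share when the target proposes and y be the acquirer's share when the acquirer proposes.
The acquirer accepts iff offered ≥ 0.45·y, so x = 400 − 0.45y. Symmetrically y = 400 − 0.45x.
Substituting: x = 400 − 0.45(400 − 0.45x), giving x(1 − 0.45·0.45) = 400(1 − 0.45).
So x = 400 × 0.55 / 0.7975 ≈ 275.8621, and the acquirer receives 400 − x ≈ 124.1379.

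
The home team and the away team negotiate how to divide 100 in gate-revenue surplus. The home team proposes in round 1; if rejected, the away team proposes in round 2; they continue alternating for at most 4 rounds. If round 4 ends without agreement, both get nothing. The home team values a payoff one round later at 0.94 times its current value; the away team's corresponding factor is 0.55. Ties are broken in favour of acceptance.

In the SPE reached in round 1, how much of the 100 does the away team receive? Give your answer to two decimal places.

By backward induction:
Round 4 (the away team proposes): rejection yields 0 for the home team; the away team offers 0 and keeps 100.
Round 3 (the home team proposes): the away team can get 100 next round, worth 0.55 × 100 = 55 now, so the home team offers 55, keeping 45.
Round 2 (the away team proposes): the home team can get 45 next round, worth 0.94 × 45 = 42.3 now, so the away team offers 42.3, keeping 57.7.
Round 1 (the home team proposes): the away team can get 57.7 next round, worth 0.55 × 57.7 = 31.735 now, so the home team offers 31.735, keeping 68.265.

31.74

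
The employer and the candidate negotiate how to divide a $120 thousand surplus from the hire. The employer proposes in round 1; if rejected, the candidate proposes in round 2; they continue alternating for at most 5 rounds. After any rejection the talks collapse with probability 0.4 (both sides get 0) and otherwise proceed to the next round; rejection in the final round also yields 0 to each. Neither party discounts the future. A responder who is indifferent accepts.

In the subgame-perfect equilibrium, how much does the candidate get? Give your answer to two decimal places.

39.17

Round 5 (the employer proposes): rejection yields 0 for the candidate; the employer offers 0 and keeps 120.
Round 4 (the candidate proposes): rejecting gives the employer an expected 0.6 × 120 = 72, so the candidate offers 72, keeping 48.
Round 3 (the employer proposes): rejecting gives the candidate an expected 0.6 × 48 = 28.8. The employer offers 28.8 and keeps 120 − 28.8 = 91.2.
Round 2 (the candidate proposes): rejecting gives the employer an expected 0.6 × 91.2 = 54.72. The candidate offers 54.72 and keeps 120 − 54.72 = 65.28.
Round 1 (the employer proposes): rejecting gives the candidate an expected 0.6 × 65.28 = 39.168, so the employer offers 39.168, keeping 80.832.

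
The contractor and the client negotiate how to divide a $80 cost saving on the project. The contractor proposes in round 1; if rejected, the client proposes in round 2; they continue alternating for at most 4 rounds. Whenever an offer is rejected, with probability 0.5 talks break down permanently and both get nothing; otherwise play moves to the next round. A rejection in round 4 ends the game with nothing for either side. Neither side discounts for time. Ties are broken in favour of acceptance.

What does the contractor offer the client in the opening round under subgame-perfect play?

Round 4 (the client proposes): the contractor will accept anything ≥ 0, so the client offers 0 and keeps 80.
Round 3 (the contractor proposes): rejecting gives the client an expected 0.5 × 80 = 40, so the contractor offers 40, keeping 40.
Round 2 (the client proposes): rejecting gives the contractor an expected 0.5 × 40 = 20; the client offers that and keeps 60.
Round 1 (the contractor proposes): rejecting gives the client an expected 0.5 × 60 = 30, so the contractor offers 30, keeping 50.

30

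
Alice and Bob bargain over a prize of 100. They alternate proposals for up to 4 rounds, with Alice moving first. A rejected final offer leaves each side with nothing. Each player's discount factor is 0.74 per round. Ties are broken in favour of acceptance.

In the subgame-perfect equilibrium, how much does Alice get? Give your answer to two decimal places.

Round 4 (Bob proposes): Alice will accept anything ≥ 0, so Bob offers 0 and keeps 100.
Round 3 (Alice proposes): Bob can get 100 next round, worth 0.74 × 100 = 74 now. Alice offers 74 and keeps 100 − 74 = 26.
Round 2 (Bob proposes): Alice can get 26 next round, worth 0.74 × 26 = 19.24 now, so Bob offers 19.24, keeping 80.76.
Round 1 (Alice proposes): Bob can get 80.76 next round, worth 0.74 × 80.76 = 59.7624 now. Alice offers 59.7624 and keeps 100 − 59.7624 = 40.2376.

40.24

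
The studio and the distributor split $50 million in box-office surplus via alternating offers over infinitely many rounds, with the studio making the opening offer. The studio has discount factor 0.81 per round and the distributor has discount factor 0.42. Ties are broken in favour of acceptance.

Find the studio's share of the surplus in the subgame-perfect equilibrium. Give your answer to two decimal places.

43.95

Let x be the studio's share when the studio proposes and y be the distributor's share when the distributor proposes.
The distributor accepts iff offered ≥ 0.42·y, so x = 50 − 0.42y. Symmetrically y = 50 − 0.81x.
Substituting: x = 50 − 0.42(50 − 0.81x), giving x(1 − 0.81·0.42) = 50(1 − 0.42).
So x = 50 × 0.58 / 0.6598 ≈ 43.9527, and the distributor receives 50 − x ≈ 6.0473.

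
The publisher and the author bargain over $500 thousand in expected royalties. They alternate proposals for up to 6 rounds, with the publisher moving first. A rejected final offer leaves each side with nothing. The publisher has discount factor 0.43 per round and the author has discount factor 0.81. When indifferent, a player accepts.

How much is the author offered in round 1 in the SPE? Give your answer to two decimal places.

360.39

Round 6 (the author proposes): rejection yields 0 for the publisher; the author offers 0 and keeps 500.
Round 5 (the publisher proposes): the author can get 500 next round, worth 0.81 × 500 = 405 now; the publisher offers that and keeps 95.
Round 4 (the author proposes): the publisher can get 95 next round, worth 0.43 × 95 = 40.85 now; the author offers that and keeps 459.15.
Round 3 (the publisher proposes): the author can get 459.15 next round, worth 0.81 × 459.15 = 371.9115 now. The publisher offers 371.9115 and keeps 500 − 371.9115 = 128.0885.
Round 2 (the author proposes): the publisher can get 128.0885 next round, worth 0.43 × 128.0885 = 55.078055 now. The author offers 55.078055 and keeps 500 − 55.078055 = 444.921945.
Round 1 (the publisher proposes): the author can get 444.921945 next round, worth 0.81 × 444.921945 = 360.38677545 now; the publisher offers that and keeps 139.61322455.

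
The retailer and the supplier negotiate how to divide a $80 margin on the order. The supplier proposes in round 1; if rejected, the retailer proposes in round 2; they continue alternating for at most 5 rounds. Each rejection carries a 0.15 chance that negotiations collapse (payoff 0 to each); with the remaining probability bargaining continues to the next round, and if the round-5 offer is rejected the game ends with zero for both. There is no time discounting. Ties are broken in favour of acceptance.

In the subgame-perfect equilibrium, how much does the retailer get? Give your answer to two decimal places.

17.57

Round 5 (the supplier proposes): the retailer will accept anything ≥ 0, so the supplier offers 0 and keeps 80.
Round 4 (the retailer proposes): rejecting gives the supplier an expected 0.85 × 80 = 68, so the retailer offers 68, keeping 12.
Round 3 (the supplier proposes): rejecting gives the retailer an expected 0.85 × 12 = 10.2; the supplier offers that and keeps 69.8.
Round 2 (the retailer proposes): rejecting gives the supplier an expected 0.85 × 69.8 = 59.33; the retailer offers that and keeps 20.67.
Round 1 (the supplier proposes): rejecting gives the retailer an expected 0.85 × 20.67 = 17.5695. The supplier offers 17.5695 and keeps 80 − 17.5695 = 62.4305.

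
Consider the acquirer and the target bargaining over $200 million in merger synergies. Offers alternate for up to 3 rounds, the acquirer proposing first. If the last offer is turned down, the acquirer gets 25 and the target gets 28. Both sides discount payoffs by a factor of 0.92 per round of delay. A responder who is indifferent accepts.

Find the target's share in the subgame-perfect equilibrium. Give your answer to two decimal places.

Work backward from the last round.
Round 3 (the acquirer proposes): the target gets 28 if talks fail, so the acquirer offers 28 and keeps 172.
Round 2 (the target proposes): the acquirer can get 172 next round, worth 0.92 × 172 = 158.24 now; the target offers that and keeps 41.76.
Round 1 (the acquirer proposes): the target can get 41.76 next round, worth 0.92 × 41.76 = 38.4192 now, so the acquirer offers 38.4192, keeping 161.5808.

38.42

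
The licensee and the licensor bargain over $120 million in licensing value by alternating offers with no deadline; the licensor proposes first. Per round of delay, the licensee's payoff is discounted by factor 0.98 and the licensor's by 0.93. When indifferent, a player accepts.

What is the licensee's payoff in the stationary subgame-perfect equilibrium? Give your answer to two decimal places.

In a stationary SPE each proposer offers the other exactly their discounted continuation value.
If the licensor keeps x when proposing and the licensee keeps y when proposing, then x = 120 − 0.98y and y = 120 − 0.93x.
Solving: x = 120(1 − 0.98) / (1 − 0.93·0.98) = 2.4 / 0.0886 ≈ 27.0880.
The licensee gets 120 − 27.0880 ≈ 92.9120.

92.91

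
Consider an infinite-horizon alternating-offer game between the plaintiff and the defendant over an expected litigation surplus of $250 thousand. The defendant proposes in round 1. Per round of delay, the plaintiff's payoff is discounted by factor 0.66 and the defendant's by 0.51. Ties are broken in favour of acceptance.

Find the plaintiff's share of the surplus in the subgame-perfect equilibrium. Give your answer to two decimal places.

121.87

When the defendant proposes, the plaintiff accepts any offer worth at least 0.66 times what the plaintiff would get by proposing next round; and vice versa.
This gives x = 250 − 0.66y and y = 250 − 0.51x, where x and y are each side's share when it proposes.
Hence (1 − 0.66·0.51)x = 250(1 − 0.66), i.e. 0.6634·x = 85.
x ≈ 128.1278; the plaintiff's share is 250 − x ≈ 121.8722.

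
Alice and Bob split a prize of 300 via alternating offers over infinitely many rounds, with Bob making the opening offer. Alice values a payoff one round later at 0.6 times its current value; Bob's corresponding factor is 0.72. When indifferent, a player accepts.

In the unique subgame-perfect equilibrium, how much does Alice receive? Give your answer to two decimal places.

88.73

In a stationary SPE each proposer offers the other exactly their discounted continuation value.
If Bob keeps x when proposing and Alice keeps y when proposing, then x = 300 − 0.6y and y = 300 − 0.72x.
Solving: x = 300(1 − 0.6) / (1 − 0.72·0.6) = 120 / 0.568 ≈ 211.2676.
Alice gets 300 − 211.2676 ≈ 88.7324.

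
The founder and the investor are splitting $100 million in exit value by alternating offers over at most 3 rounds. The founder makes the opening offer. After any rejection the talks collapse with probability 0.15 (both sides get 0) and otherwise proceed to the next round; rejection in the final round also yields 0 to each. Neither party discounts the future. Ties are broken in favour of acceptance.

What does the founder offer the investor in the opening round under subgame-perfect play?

12.75

By backward induction:
Round 3 (the founder proposes): rejection yields 0 for the investor; the founder offers 0 and keeps 100.
Round 2 (the investor proposes): rejecting gives the founder an expected 0.85 × 100 = 85, so the investor offers 85, keeping 15.
Round 1 (the founder proposes): rejecting gives the investor an expected 0.85 × 15 = 12.75; the founder offers that and keeps 87.25.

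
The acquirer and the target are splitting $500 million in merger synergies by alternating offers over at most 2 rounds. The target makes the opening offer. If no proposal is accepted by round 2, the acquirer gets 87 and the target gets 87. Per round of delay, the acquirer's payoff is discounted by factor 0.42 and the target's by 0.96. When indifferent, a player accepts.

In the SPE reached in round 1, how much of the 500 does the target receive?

326.54

Round 2 (the acquirer proposes): the target gets 87 if talks fail, so the acquirer offers 87 and keeps 413.
Round 1 (the target proposes): the acquirer can get 413 next round, worth 0.42 × 413 = 173.46 now, so the target offers 173.46, keeping 326.54.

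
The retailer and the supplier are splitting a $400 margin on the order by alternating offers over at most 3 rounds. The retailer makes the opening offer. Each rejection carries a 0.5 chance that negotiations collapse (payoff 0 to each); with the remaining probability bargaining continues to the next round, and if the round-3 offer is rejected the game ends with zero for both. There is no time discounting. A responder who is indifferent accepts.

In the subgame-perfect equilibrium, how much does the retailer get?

300

Round 3 (the retailer proposes): rejection yields 0 for the supplier; the retailer offers 0 and keeps 400.
Round 2 (the supplier proposes): rejecting gives the retailer an expected 0.5 × 400 = 200, so the supplier offers 200, keeping 200.
Round 1 (the retailer proposes): rejecting gives the supplier an expected 0.5 × 200 = 100; the retailer offers that and keeps 300.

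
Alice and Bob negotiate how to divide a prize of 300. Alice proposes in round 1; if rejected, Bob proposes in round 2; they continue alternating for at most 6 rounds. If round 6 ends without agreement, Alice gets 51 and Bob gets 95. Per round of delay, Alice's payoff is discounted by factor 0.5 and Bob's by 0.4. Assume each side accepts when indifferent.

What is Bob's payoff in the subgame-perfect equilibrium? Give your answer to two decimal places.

Round 6 (Bob proposes): Alice gets 51 if talks fail, so Bob offers 51 and keeps 249.
Round 5 (Alice proposes): Bob can get 249 next round, worth 0.4 × 249 = 99.6 now; Alice offers that and keeps 200.4.
Round 4 (Bob proposes): Alice can get 200.4 next round, worth 0.5 × 200.4 = 100.2 now; Bob offers that and keeps 199.8.
Round 3 (Alice proposes): Bob can get 199.8 next round, worth 0.4 × 199.8 = 79.92 now; Alice offers that and keeps 220.08.
Round 2 (Bob proposes): Alice can get 220.08 next round, worth 0.5 × 220.08 = 110.04 now; Bob offers that and keeps 189.96.
Round 1 (Alice proposes): Bob can get 189.96 next round, worth 0.4 × 189.96 = 75.984 now; Alice offers that and keeps 224.016.

75.98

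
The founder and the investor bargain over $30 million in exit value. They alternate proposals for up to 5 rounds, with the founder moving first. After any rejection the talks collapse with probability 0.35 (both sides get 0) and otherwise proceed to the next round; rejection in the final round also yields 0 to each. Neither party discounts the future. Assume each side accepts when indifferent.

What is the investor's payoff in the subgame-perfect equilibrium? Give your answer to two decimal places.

Round 5 (the founder proposes): the investor will accept anything ≥ 0, so the founder offers 0 and keeps 30.
Round 4 (the investor proposes): rejecting gives the founder an expected 0.65 × 30 = 19.5. The investor offers 19.5 and keeps 30 − 19.5 = 10.5.
Round 3 (the founder proposes): rejecting gives the investor an expected 0.65 × 10.5 = 6.825; the founder offers that and keeps 23.175.
Round 2 (the investor proposes): rejecting gives the founder an expected 0.65 × 23.175 = 15.06375, so the investor offers 15.06375, keeping 14.93625.
Round 1 (the founder proposes): rejecting gives the investor an expected 0.65 × 14.93625 = 9.7085625. The founder offers 9.7085625 and keeps 30 − 9.7085625 = 20.2914375.

9.71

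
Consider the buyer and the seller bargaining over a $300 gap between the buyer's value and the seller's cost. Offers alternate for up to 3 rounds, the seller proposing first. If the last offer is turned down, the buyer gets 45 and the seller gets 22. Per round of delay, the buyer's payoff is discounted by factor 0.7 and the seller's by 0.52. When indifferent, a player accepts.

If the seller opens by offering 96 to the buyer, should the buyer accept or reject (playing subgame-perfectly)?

Reject

Work out the buyer's continuation value if the offer is rejected.
Round 3 (the seller proposes): the buyer gets 45 if talks fail, so the seller offers 45 and keeps 255.
Round 2 (the buyer proposes): the seller can get 255 next round, worth 0.52 × 255 = 132.6 now; the buyer offers that and keeps 167.4.
So by rejecting in round 1, the buyer gets 167.4 next round, worth 0.7 × 167.4 = 117.18 now.
Offer 96 < 117.18, so the buyer rejects.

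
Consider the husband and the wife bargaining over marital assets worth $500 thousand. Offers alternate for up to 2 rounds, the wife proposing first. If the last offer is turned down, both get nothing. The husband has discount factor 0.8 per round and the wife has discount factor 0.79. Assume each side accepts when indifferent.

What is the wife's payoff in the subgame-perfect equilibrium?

Round 2 (the husband proposes): rejection yields 0 for the wife; the husband offers 0 and keeps 500.
Round 1 (the wife proposes): the husband can get 500 next round, worth 0.8 × 500 = 400 now; the wife offers that and keeps 100.

100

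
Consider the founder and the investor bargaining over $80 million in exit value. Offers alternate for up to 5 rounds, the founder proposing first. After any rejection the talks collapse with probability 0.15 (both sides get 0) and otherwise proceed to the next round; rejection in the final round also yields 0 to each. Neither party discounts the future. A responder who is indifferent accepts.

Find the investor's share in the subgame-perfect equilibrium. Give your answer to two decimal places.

Round 5 (the founder proposes): the investor will accept anything ≥ 0, so the founder offers 0 and keeps 80.
Round 4 (the investor proposes): rejecting gives the founder an expected 0.85 × 80 = 68. The investor offers 68 and keeps 80 − 68 = 12.
Round 3 (the founder proposes): rejecting gives the investor an expected 0.85 × 12 = 10.2, so the founder offers 10.2, keeping 69.8.
Round 2 (the investor proposes): rejecting gives the founder an expected 0.85 × 69.8 = 59.33; the investor offers that and keeps 20.67.
Round 1 (the founder proposes): rejecting gives the investor an expected 0.85 × 20.67 = 17.5695, so the founder offers 17.5695, keeping 62.4305.

17.57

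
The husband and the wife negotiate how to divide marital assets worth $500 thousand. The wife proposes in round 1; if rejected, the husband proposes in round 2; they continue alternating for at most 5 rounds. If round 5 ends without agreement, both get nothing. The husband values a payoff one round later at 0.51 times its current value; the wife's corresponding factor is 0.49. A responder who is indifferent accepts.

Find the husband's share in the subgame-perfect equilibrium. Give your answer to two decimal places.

Solve by backward induction from round 5.
Round 5 (the wife proposes): rejection yields 0 for the husband; the wife offers 0 and keeps 500.
Round 4 (the husband proposes): the wife can get 500 next round, worth 0.49 × 500 = 245 now, so the husband offers 245, keeping 255.
Round 3 (the wife proposes): the husband can get 255 next round, worth 0.51 × 255 = 130.05 now, so the wife offers 130.05, keeping 369.95.
Round 2 (the husband proposes): the wife can get 369.95 next round, worth 0.49 × 369.95 = 181.2755 now. The husband offers 181.2755 and keeps 500 − 181.2755 = 318.7245.
Round 1 (the wife proposes): the husband can get 318.7245 next round, worth 0.51 × 318.7245 = 162.549495 now, so the wife offers 162.549495, keeping 337.450505.

162.55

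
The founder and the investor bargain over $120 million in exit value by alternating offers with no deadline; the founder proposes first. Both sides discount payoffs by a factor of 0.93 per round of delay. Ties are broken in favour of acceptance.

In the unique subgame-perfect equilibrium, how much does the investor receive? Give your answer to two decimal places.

When the founder proposes, the investor accepts any offer worth at least 0.93 times what the investor would get by proposing next round; and vice versa.
This gives x = 120 − 0.93y and y = 120 − 0.93x, where x and y are each side's share when it proposes.
Hence (1 − 0.93·0.93)x = 120(1 − 0.93), i.e. 0.1351·x = 8.4.
x ≈ 62.1762; the investor's share is 120 − x ≈ 57.8238.

57.82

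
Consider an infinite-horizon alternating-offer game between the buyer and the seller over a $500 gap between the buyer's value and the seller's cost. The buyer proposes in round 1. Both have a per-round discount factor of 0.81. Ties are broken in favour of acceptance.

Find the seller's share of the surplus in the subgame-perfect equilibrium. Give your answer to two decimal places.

In a stationary SPE each proposer offers the other exactly their discounted continuation value.
If the buyer keeps x when proposing and the seller keeps y when proposing, then x = 500 − 0.81y and y = 500 − 0.81x.
Solving: x = 500(1 − 0.81) / (1 − 0.81·0.81) = 95 / 0.3439 ≈ 276.2431.
The seller gets 500 − 276.2431 ≈ 223.7569.

223.76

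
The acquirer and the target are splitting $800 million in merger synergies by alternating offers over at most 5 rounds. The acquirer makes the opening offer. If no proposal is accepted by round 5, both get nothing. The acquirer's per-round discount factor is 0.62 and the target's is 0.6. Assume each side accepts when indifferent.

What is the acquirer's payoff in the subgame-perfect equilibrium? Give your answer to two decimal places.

549.75

Round 5 (the acquirer proposes): rejection yields 0 for the target; the acquirer offers 0 and keeps 800.
Round 4 (the target proposes): the acquirer can get 800 next round, worth 0.62 × 800 = 496 now; the target offers that and keeps 304.
Round 3 (the acquirer proposes): the target can get 304 next round, worth 0.6 × 304 = 182.4 now; the acquirer offers that and keeps 617.6.
Round 2 (the target proposes): the acquirer can get 617.6 next round, worth 0.62 × 617.6 = 382.912 now; the target offers that and keeps 417.088.
Round 1 (the acquirer proposes): the target can get 417.088 next round, worth 0.6 × 417.088 = 250.2528 now; the acquirer offers that and keeps 549.7472.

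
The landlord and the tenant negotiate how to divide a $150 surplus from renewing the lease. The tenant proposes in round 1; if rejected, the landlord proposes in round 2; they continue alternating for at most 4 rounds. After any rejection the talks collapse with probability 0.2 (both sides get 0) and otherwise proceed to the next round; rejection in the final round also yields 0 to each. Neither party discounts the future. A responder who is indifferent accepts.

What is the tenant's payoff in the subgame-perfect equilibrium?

Round 4 (the landlord proposes): rejection yields 0 for the tenant; the landlord offers 0 and keeps 150.
Round 3 (the tenant proposes): rejecting gives the landlord an expected 0.8 × 150 = 120. The tenant offers 120 and keeps 150 − 120 = 30.
Round 2 (the landlord proposes): rejecting gives the tenant an expected 0.8 × 30 = 24. The landlord offers 24 and keeps 150 − 24 = 126.
Round 1 (the tenant proposes): rejecting gives the landlord an expected 0.8 × 126 = 100.8. The tenant offers 100.8 and keeps 150 − 100.8 = 49.2.

49.2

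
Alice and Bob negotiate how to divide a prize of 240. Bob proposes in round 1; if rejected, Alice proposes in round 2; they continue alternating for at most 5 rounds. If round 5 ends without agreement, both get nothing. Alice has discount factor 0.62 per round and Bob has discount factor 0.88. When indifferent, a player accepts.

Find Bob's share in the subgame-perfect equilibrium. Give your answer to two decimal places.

212.40

Round 5 (Bob proposes): Alice will accept anything ≥ 0, so Bob offers 0 and keeps 240.
Round 4 (Alice proposes): Bob can get 240 next round, worth 0.88 × 240 = 211.2 now, so Alice offers 211.2, keeping 28.8.
Round 3 (Bob proposes): Alice can get 28.8 next round, worth 0.62 × 28.8 = 17.856 now; Bob offers that and keeps 222.144.
Round 2 (Alice proposes): Bob can get 222.144 next round, worth 0.88 × 222.144 = 195.48672 now, so Alice offers 195.48672, keeping 44.51328.
Round 1 (Bob proposes): Alice can get 44.51328 next round, worth 0.62 × 44.51328 = 27.5982336 now; Bob offers that and keeps 212.4017664.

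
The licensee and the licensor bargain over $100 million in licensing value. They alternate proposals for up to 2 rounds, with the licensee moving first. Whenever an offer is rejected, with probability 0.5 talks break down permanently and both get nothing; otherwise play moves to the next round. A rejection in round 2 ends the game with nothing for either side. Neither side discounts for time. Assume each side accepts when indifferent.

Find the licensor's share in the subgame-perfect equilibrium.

50

Round 2 (the licensor proposes): the licensee will accept anything ≥ 0, so the licensor offers 0 and keeps 100.
Round 1 (the licensee proposes): rejecting gives the licensor an expected 0.5 × 100 = 50, so the licensee offers 50, keeping 50.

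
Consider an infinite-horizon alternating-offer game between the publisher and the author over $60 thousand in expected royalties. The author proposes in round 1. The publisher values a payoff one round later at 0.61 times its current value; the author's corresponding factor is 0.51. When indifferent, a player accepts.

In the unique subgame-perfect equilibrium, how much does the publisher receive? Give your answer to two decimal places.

In a stationary SPE each proposer offers the other exactly their discounted continuation value.
If the author keeps x when proposing and the publisher keeps y when proposing, then x = 60 − 0.61y and y = 60 − 0.51x.
Solving: x = 60(1 − 0.61) / (1 − 0.51·0.61) = 23.4 / 0.6889 ≈ 33.9672.
The publisher gets 60 − 33.9672 ≈ 26.0328.

26.03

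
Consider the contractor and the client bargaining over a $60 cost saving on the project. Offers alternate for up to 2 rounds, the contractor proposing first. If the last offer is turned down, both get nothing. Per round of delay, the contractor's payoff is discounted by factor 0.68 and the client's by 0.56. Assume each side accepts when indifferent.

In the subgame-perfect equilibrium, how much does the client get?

33.6

Round 2 (the client proposes): the contractor will accept anything ≥ 0, so the client offers 0 and keeps 60.
Round 1 (the contractor proposes): the client can get 60 next round, worth 0.56 × 60 = 33.6 now, so the contractor offers 33.6, keeping 26.4.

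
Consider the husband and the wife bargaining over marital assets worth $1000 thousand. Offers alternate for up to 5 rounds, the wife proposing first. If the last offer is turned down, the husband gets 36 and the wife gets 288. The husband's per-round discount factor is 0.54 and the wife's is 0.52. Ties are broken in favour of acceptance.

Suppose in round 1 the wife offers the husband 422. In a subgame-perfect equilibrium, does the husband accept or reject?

Accept

Round 5 (the wife proposes): the husband gets 36 if talks fail, so the wife offers 36 and keeps 964.
Round 4 (the husband proposes): the wife can get 964 next round, worth 0.52 × 964 = 501.28 now, so the husband offers 501.28, keeping 498.72.
Round 3 (the wife proposes): the husband can get 498.72 next round, worth 0.54 × 498.72 = 269.3088 now; the wife offers that and keeps 730.6912.
Round 2 (the husband proposes): the wife can get 730.6912 next round, worth 0.52 × 730.6912 = 379.959424 now, so the husband offers 379.959424, keeping 620.040576.
So by rejecting in round 1, the husband gets 620.040576 next round, worth 0.54 × 620.040576 = 334.82191104 now.
Offer 422 ≥ 334.82191104, so the husband accepts.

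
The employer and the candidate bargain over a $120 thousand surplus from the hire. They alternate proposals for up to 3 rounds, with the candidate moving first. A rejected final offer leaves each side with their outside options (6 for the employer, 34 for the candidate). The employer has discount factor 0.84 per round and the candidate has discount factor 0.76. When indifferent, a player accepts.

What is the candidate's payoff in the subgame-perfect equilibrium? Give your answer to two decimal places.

Round 3 (the candidate proposes): the employer gets 6 if talks fail, so the candidate offers 6 and keeps 114.
Round 2 (the employer proposes): the candidate can get 114 next round, worth 0.76 × 114 = 86.64 now, so the employer offers 86.64, keeping 33.36.
Round 1 (the candidate proposes): the employer can get 33.36 next round, worth 0.84 × 33.36 = 28.0224 now, so the candidate offers 28.0224, keeping 91.9776.

91.98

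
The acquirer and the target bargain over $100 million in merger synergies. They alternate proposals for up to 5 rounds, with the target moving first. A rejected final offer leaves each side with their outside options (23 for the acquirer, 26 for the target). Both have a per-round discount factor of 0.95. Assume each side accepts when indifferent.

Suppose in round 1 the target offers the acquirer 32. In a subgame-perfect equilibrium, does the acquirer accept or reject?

Accept

Work out the acquirer's continuation value if the offer is rejected.
Round 5 (the target proposes): the acquirer gets 23 if talks fail, so the target offers 23 and keeps 77.
Round 4 (the acquirer proposes): the target can get 77 next round, worth 0.95 × 77 = 73.15 now; the acquirer offers that and keeps 26.85.
Round 3 (the target proposes): the acquirer can get 26.85 next round, worth 0.95 × 26.85 = 25.5075 now. The target offers 25.5075 and keeps 100 − 25.5075 = 74.4925.
Round 2 (the acquirer proposes): the target can get 74.4925 next round, worth 0.95 × 74.4925 = 70.767875 now; the acquirer offers that and keeps 29.232125.
So by rejecting in round 1, the acquirer gets 29.232125 next round, worth 0.95 × 29.232125 = 27.77051875 now.
Offer 32 ≥ 27.77051875, so the acquirer accepts.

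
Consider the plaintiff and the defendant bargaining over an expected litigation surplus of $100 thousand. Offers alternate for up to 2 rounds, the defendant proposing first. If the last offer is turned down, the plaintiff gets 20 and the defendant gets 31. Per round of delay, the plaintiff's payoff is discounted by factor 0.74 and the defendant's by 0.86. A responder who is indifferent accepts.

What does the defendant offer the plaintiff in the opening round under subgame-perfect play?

Round 2 (the plaintiff proposes): the defendant gets 31 if talks fail, so the plaintiff offers 31 and keeps 69.
Round 1 (the defendant proposes): the plaintiff can get 69 next round, worth 0.74 × 69 = 51.06 now; the defendant offers that and keeps 48.94.

51.06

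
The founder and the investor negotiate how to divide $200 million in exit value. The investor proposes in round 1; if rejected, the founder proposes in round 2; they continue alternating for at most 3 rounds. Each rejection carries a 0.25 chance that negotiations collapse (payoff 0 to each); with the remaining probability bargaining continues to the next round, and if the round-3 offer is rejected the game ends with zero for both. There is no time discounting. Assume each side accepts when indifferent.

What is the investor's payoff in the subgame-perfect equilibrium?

162.5

Round 3 (the investor proposes): the founder will accept anything ≥ 0, so the investor offers 0 and keeps 200.
Round 2 (the founder proposes): rejecting gives the investor an expected 0.75 × 200 = 150, so the founder offers 150, keeping 50.
Round 1 (the investor proposes): rejecting gives the founder an expected 0.75 × 50 = 37.5, so the investor offers 37.5, keeping 162.5.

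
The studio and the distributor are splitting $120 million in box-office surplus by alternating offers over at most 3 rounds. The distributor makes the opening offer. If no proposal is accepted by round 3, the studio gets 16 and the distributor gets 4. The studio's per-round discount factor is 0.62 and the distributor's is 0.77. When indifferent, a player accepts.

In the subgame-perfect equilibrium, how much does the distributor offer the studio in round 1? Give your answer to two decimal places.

24.75

Solve by backward induction from round 3.
Round 3 (the distributor proposes): the studio gets 16 if talks fail, so the distributor offers 16 and keeps 104.
Round 2 (the studio proposes): the distributor can get 104 next round, worth 0.77 × 104 = 80.08 now. The studio offers 80.08 and keeps 120 − 80.08 = 39.92.
Round 1 (the distributor proposes): the studio can get 39.92 next round, worth 0.62 × 39.92 = 24.7504 now; the distributor offers that and keeps 95.2496.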